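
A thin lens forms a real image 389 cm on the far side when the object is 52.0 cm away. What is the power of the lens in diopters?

d_i = +389 cm.
1/f = 1/d_o + 1/d_i = 1/(52.0) + 1/(389) = 0.02180 cm⁻¹.
f = 45.87 cm = 0.4587 m, so P = 1/f = +2.18 D.

P = +2.18 D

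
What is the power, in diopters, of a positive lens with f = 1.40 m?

P = +0.714 D

P = 1/f = 1/(1.40 m) = +0.714 D.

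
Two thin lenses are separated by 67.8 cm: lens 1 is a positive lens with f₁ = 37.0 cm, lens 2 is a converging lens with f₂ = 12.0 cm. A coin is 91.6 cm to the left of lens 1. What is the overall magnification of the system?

Lens 1: 1/d_i1 = 1/(37.0) − 1/(91.6) = 0.01611, so d_i1 = 62.07 cm; m₁ = −d_i1/d_o1 = -0.6776.
d_o2 = 67.8 − (62.07) = 5.730 cm.
Lens 2: 1/d_i2 = 1/(12.0) − 1/(5.730) = -0.09119, so d_i2 = -10.97 cm; m₂ = −d_i2/d_o2 = +1.914.
m = m₁·m₂ = (-0.6776)(+1.914) = -1.30.

m = -1.30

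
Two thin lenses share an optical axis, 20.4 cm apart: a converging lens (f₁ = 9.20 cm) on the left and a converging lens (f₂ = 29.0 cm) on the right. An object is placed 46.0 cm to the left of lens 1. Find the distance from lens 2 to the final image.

Lens 1: 1/d_i1 = 1/f₁ − 1/d_o1 = 1/(9.20) − 1/(46.0) = 0.08696, so d_i1 = 11.50 cm.
The intermediate image is 11.50 cm to the right of lens 1, which is 20.4 − (11.50) = 8.900 cm to the left of lens 2, so d_o2 = +8.900 cm.
Lens 2: 1/d_i2 = 1/f₂ − 1/d_o2 = 1/(29.0) − 1/(8.900) = -0.07788, so d_i2 = -12.8 cm.
The final image is virtual, 12.8 cm to the left of lens 2 (overall magnification ≈ -0.36).

12.8 cm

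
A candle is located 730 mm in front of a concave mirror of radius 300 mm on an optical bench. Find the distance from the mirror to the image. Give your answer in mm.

f = R/2 = 300/2 = 150.0 mm.
Mirror equation: 1/v = 1/f − 1/u = 1/(150.0) − 1/(730) = 0.006667 − 0.001370 = 0.005297, so v = 189 mm.
The image is real, inverted and reduced, in front of the mirror.

189 mm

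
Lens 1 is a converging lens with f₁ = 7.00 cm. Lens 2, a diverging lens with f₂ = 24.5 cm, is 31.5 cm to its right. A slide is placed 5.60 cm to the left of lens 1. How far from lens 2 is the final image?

Lens 1: 1/d_i1 = 1/f₁ − 1/d_o1 = 1/(7.00) − 1/(5.60) = -0.03571, so d_i1 = -28.00 cm.
The intermediate image is 28.00 cm to the left of lens 1 (virtual), which is 31.5 − (-28.00) = 59.50 cm to the left of lens 2, so d_o2 = +59.50 cm.
Lens 2 is diverging, so f₂ = −24.5 cm.
Lens 2: 1/d_i2 = 1/f₂ − 1/d_o2 = 1/(-24.5) − 1/(59.50) = -0.05762, so d_i2 = -17.4 cm.
The final image is virtual, 17.4 cm to the left of lens 2 (overall magnification ≈ 1.5).

17.4 cm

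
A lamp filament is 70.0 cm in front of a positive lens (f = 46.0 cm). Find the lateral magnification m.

m = -1.92

1/d_i = 1/f − 1/d_o = 1/(46.00) − 1/(70.0) = 0.007453, so d_i = 134.2 cm.
m = −d_i/d_o = −(134.2)/(70.0) = -1.92.
The image is real, inverted and enlarged, on the far side of the lens.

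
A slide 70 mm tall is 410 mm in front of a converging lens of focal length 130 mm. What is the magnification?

1/d_i = 1/f − 1/d_o = 1/(130.0) − 1/(410) = 0.005253, so d_i = 190.4 mm.
m = −d_i/d_o = −(190.4)/(410) = -0.464.
The image is real, inverted and reduced, on the far side of the lens.

m = -0.464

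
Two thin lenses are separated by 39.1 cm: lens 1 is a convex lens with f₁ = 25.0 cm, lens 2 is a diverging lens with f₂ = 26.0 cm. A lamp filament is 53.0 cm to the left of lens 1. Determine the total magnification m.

m = -1.31

Lens 1: 1/d_i1 = 1/(25.0) − 1/(53.0) = 0.02113, so d_i1 = 47.32 cm; m₁ = −d_i1/d_o1 = -0.8928.
d_o2 = 39.1 − (47.32) = -8.220 cm (virtual object).
f₂ = −26.0 cm (diverging).
Lens 2: 1/d_i2 = 1/(-26.0) − 1/(-8.220) = 0.08319, so d_i2 = 12.02 cm; m₂ = −d_i2/d_o2 = +1.462.
m = m₁·m₂ = (-0.8928)(+1.462) = -1.31.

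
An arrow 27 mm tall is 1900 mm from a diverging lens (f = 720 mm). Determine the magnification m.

For a diverging lens, f = -720 mm.
1/d_i = 1/f − 1/d_o = 1/(-720.0) − 1/(1900) = -0.001915, so d_i = -522.1 mm.
m = −d_i/d_o = −(-522.1)/(1900) = +0.275.
The image is virtual, upright and reduced, on the same side as the object.

m = +0.275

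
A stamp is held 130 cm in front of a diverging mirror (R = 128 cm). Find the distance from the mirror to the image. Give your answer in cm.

42.9 cm

f = R/2 = 128/2 = 64.00 cm; for a diverging mirror, f = -64.00 cm.
Mirror equation: 1/d_i = 1/f − 1/d_o = 1/(-64.00) − 1/(130) = -0.01562 − 0.007692 = -0.02332, so d_i = -42.9 cm.
The image is virtual, upright and reduced, behind the mirror.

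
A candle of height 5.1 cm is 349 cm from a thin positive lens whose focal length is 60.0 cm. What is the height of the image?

1.06 cm

1/d_i = 1/f − 1/d_o = 1/(60.00) − 1/(349) = 0.01380, so d_i = 72.46 cm.
m = −d_i/d_o = -0.2076.
|h_i| = |m|·h_o = 0.2076 × 5.1 = 1.06 cm. The image is real, inverted and reduced, on the far side of the lens.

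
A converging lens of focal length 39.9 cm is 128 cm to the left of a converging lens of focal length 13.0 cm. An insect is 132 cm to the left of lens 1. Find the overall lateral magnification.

m = +0.0974

Lens 1: 1/d_i1 = 1/(39.9) − 1/(132) = 0.01749, so d_i1 = 57.19 cm; m₁ = −d_i1/d_o1 = -0.4333.
d_o2 = 128 − (57.19) = 70.81 cm.
Lens 2: 1/d_i2 = 1/(13.0) − 1/(70.81) = 0.06280, so d_i2 = 15.92 cm; m₂ = −d_i2/d_o2 = -0.2249.
m = m₁·m₂ = (-0.4333)(-0.2249) = +0.0974.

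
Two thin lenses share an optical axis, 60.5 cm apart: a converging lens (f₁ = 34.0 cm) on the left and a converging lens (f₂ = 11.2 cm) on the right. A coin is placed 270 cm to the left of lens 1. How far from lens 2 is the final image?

Lens 1: 1/d_i1 = 1/f₁ − 1/d_o1 = 1/(34.0) − 1/(270) = 0.02571, so d_i1 = 38.90 cm.
The intermediate image is 38.90 cm to the right of lens 1, which is 60.5 − (38.90) = 21.60 cm to the left of lens 2, so d_o2 = +21.60 cm.
Lens 2: 1/d_i2 = 1/f₂ − 1/d_o2 = 1/(11.2) − 1/(21.60) = 0.04299, so d_i2 = 23.3 cm.
The final image is real, 23.3 cm to the right of lens 2 (overall magnification ≈ 0.16).

23.3 cm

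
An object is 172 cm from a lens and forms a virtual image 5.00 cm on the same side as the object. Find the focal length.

f = -5.15 cm (diverging)

Virtual image ⇒ d_i = −5.00 cm.
1/f = 1/d_o + 1/d_i = 1/(172) + 1/(-5.00) = -0.1942, so f = -5.15 cm.
Since f is negative, the lens is diverging.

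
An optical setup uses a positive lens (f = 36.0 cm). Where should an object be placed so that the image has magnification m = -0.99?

m = −d_i/d_o ⇒ d_i = −m·d_o.
1/f = 1/d_o + 1/d_i = 1/d_o − 1/(m·d_o) = (1 − 1/m)/d_o, so d_o = f(1 − 1/m) = (36.00)(1 − 1/(-0.99)) = 72.4 cm.

72.4 cm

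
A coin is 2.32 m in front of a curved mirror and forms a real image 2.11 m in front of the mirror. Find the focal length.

Real image ⇒ d_i = +2.11 m.
1/f = 1/d_o + 1/d_i = 1/(2.32) + 1/(2.11) = 0.9050, so f = 1.11 m.
Since f is positive, the curved mirror is concave.

f = 1.11 m (concave)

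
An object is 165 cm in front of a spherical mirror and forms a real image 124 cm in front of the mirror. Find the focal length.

Real image ⇒ d_i = +124 cm.
1/f = 1/d_o + 1/d_i = 1/(165) + 1/(124) = 0.01413, so f = 70.8 cm.
Since f is positive, the spherical mirror is concave.

f = 70.8 cm (concave)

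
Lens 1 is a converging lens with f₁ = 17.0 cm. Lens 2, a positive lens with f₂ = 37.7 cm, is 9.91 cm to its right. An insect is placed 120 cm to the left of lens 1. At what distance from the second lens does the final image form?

7.84 cm

Lens 1: 1/d_i1 = 1/f₁ − 1/d_o1 = 1/(17.0) − 1/(120) = 0.05049, so d_i1 = 19.81 cm.
The intermediate image is 19.81 cm to the right of lens 1, which lies 9.900 cm to the right of lens 2 — a virtual object — so d_o2 = −9.900 cm.
Lens 2: 1/d_i2 = 1/f₂ − 1/d_o2 = 1/(37.7) − 1/(-9.900) = 0.1275, so d_i2 = 7.84 cm.
The final image is real, 7.84 cm to the right of lens 2 (overall magnification ≈ -0.13).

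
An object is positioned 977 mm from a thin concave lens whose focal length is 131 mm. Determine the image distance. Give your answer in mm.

For a concave lens, f = -131 mm.
Thin-lens equation: 1/q = 1/f − 1/p = 1/(-131.0) − 1/(977) = -0.007634 − 0.001024 = -0.008657, so q = -116 mm.
The image is virtual, upright and reduced, on the same side as the object.

116 mm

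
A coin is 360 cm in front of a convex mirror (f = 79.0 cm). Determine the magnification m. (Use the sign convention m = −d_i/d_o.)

m = +0.180

For a convex mirror, f = -79.0 cm.
1/d_i = 1/f − 1/d_o = 1/(-79.00) − 1/(360) = -0.01544, so d_i = -64.78 cm.
m = −d_i/d_o = −(-64.78)/(360) = +0.180.
The image is virtual, upright and reduced, behind the mirror.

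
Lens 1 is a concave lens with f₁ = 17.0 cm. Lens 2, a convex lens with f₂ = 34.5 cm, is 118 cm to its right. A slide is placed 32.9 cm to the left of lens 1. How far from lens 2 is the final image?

47.1 cm

Lens 1 is diverging, so f₁ = −17.0 cm.
Lens 1: 1/d_i1 = 1/f₁ − 1/d_o1 = 1/(-17.0) − 1/(32.9) = -0.08922, so d_i1 = -11.21 cm.
The intermediate image is 11.21 cm to the left of lens 1 (virtual), which is 118 − (-11.21) = 129.2 cm to the left of lens 2, so d_o2 = +129.2 cm.
Lens 2: 1/d_i2 = 1/f₂ − 1/d_o2 = 1/(34.5) − 1/(129.2) = 0.02125, so d_i2 = 47.1 cm.
The final image is real, 47.1 cm to the right of lens 2 (overall magnification ≈ -0.12).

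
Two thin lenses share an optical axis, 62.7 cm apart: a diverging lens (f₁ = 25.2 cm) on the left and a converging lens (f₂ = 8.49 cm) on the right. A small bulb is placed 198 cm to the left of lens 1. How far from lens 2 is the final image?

Lens 1 is diverging, so f₁ = −25.2 cm.
Lens 1: 1/d_i1 = 1/f₁ − 1/d_o1 = 1/(-25.2) − 1/(198) = -0.04473, so d_i1 = -22.35 cm.
The intermediate image is 22.35 cm to the left of lens 1 (virtual), which is 62.7 − (-22.35) = 85.05 cm to the left of lens 2, so d_o2 = +85.05 cm.
Lens 2: 1/d_i2 = 1/f₂ − 1/d_o2 = 1/(8.49) − 1/(85.05) = 0.1060, so d_i2 = 9.43 cm.
The final image is real, 9.43 cm to the right of lens 2 (overall magnification ≈ -0.013).

9.43 cm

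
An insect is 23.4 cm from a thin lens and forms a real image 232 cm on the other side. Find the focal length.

Real image ⇒ d_i = +232 cm.
1/f = 1/d_o + 1/d_i = 1/(23.4) + 1/(232) = 0.04705, so f = 21.3 cm.
Since f is positive, the thin lens is converging.

f = 21.3 cm (converging)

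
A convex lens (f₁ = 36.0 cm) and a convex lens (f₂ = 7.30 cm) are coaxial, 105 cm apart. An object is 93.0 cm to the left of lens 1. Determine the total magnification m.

m = +0.118

Lens 1: 1/d_i1 = 1/(36.0) − 1/(93.0) = 0.01703, so d_i1 = 58.74 cm; m₁ = −d_i1/d_o1 = -0.6316.
d_o2 = 105 − (58.74) = 46.26 cm.
Lens 2: 1/d_i2 = 1/(7.30) − 1/(46.26) = 0.1154, so d_i2 = 8.668 cm; m₂ = −d_i2/d_o2 = -0.1874.
m = m₁·m₂ = (-0.6316)(-0.1874) = +0.118.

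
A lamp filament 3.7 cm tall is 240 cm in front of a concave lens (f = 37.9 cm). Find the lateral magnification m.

For a concave lens, f = -37.9 cm.
1/d_i = 1/f − 1/d_o = 1/(-37.90) − 1/(240) = -0.03055, so d_i = -32.73 cm.
m = −d_i/d_o = −(-32.73)/(240) = +0.136.
The image is virtual, upright and reduced, on the same side as the object.

m = +0.136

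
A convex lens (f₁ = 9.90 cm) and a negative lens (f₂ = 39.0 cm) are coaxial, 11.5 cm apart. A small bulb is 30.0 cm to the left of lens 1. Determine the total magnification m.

m = -0.538

Lens 1: 1/d_i1 = 1/(9.90) − 1/(30.0) = 0.06768, so d_i1 = 14.78 cm; m₁ = −d_i1/d_o1 = -0.4927.
d_o2 = 11.5 − (14.78) = -3.280 cm (virtual object).
f₂ = −39.0 cm (diverging).
Lens 2: 1/d_i2 = 1/(-39.0) − 1/(-3.280) = 0.2792, so d_i2 = 3.581 cm; m₂ = −d_i2/d_o2 = +1.092.
m = m₁·m₂ = (-0.4927)(+1.092) = -0.538.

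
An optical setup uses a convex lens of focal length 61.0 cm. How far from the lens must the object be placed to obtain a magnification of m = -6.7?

70.1 cm

m = −d_i/d_o ⇒ d_i = −m·d_o.
1/f = 1/d_o + 1/d_i = 1/d_o − 1/(m·d_o) = (1 − 1/m)/d_o, so d_o = f(1 − 1/m) = (61.00)(1 − 1/(-6.7)) = 70.1 cm.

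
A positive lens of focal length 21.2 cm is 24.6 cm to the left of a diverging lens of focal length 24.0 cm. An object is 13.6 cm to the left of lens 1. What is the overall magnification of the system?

m = +0.774

Lens 1: 1/d_i1 = 1/(21.2) − 1/(13.6) = -0.02636, so d_i1 = -37.94 cm; m₁ = −d_i1/d_o1 = +2.790.
d_o2 = 24.6 − (-37.94) = 62.54 cm.
f₂ = −24.0 cm (diverging).
Lens 2: 1/d_i2 = 1/(-24.0) − 1/(62.54) = -0.05766, so d_i2 = -17.34 cm; m₂ = −d_i2/d_o2 = +0.2773.
m = m₁·m₂ = (+2.790)(+0.2773) = +0.774.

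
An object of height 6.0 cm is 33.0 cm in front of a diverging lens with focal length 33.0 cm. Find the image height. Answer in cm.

3.00 cm

For a diverging lens, f = -33.0 cm.
1/d_i = 1/f − 1/d_o = 1/(-33.00) − 1/(33.0) = -0.06061, so d_i = -16.50 cm.
m = −d_i/d_o = +0.5000.
|h_i| = |m|·h_o = 0.5000 × 6.0 = 3.00 cm. The image is virtual, upright and reduced, on the same side as the object.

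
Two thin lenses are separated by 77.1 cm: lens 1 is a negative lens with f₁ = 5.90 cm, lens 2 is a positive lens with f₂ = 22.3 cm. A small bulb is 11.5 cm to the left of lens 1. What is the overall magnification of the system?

f₁ = −5.90 cm (diverging).
Lens 1: 1/d_i1 = 1/(-5.90) − 1/(11.5) = -0.2564, so d_i1 = -3.899 cm; m₁ = −d_i1/d_o1 = +0.3390.
d_o2 = 77.1 − (-3.899) = 81.00 cm.
Lens 2: 1/d_i2 = 1/(22.3) − 1/(81.00) = 0.03250, so d_i2 = 30.77 cm; m₂ = −d_i2/d_o2 = -0.3799.
m = m₁·m₂ = (+0.3390)(-0.3799) = -0.129.

m = -0.129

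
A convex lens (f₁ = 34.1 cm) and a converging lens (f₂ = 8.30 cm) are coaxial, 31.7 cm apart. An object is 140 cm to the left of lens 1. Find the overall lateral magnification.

Lens 1: 1/d_i1 = 1/(34.1) − 1/(140) = 0.02218, so d_i1 = 45.08 cm; m₁ = −d_i1/d_o1 = -0.3220.
d_o2 = 31.7 − (45.08) = -13.38 cm (virtual object).
Lens 2: 1/d_i2 = 1/(8.30) − 1/(-13.38) = 0.1952, so d_i2 = 5.122 cm; m₂ = −d_i2/d_o2 = +0.3828.
m = m₁·m₂ = (-0.3220)(+0.3828) = -0.123.

m = -0.123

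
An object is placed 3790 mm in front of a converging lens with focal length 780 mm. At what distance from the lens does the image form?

Thin-lens equation: 1/d_i = 1/f − 1/d_o = 1/(780.0) − 1/(3790) = 0.001282 − 0.0002639 = 0.001018, so d_i = 982 mm.
The image is real, inverted and reduced, on the far side of the lens.

982 mm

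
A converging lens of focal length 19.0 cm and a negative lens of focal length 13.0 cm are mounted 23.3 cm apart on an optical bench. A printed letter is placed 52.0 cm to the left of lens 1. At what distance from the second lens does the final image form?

Lens 1: 1/d_i1 = 1/f₁ − 1/d_o1 = 1/(19.0) − 1/(52.0) = 0.03340, so d_i1 = 29.94 cm.
The intermediate image is 29.94 cm to the right of lens 1, which lies 6.640 cm to the right of lens 2 — a virtual object — so d_o2 = −6.640 cm.
Lens 2 is diverging, so f₂ = −13.0 cm.
Lens 2: 1/d_i2 = 1/f₂ − 1/d_o2 = 1/(-13.0) − 1/(-6.640) = 0.07368, so d_i2 = 13.6 cm.
The final image is real, 13.6 cm to the right of lens 2 (overall magnification ≈ -1.2).

13.6 cm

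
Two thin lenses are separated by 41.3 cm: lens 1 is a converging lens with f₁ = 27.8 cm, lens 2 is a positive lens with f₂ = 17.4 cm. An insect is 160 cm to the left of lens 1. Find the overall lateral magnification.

Lens 1: 1/d_i1 = 1/(27.8) − 1/(160) = 0.02972, so d_i1 = 33.65 cm; m₁ = −d_i1/d_o1 = -0.2103.
d_o2 = 41.3 − (33.65) = 7.650 cm.
Lens 2: 1/d_i2 = 1/(17.4) − 1/(7.650) = -0.07325, so d_i2 = -13.65 cm; m₂ = −d_i2/d_o2 = +1.785.
m = m₁·m₂ = (-0.2103)(+1.785) = -0.375.

m = -0.375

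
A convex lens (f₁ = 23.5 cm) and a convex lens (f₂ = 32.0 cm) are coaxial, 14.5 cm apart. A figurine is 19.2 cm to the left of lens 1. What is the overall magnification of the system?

m = -2.00

Lens 1: 1/d_i1 = 1/(23.5) − 1/(19.2) = -0.009530, so d_i1 = -104.9 cm; m₁ = −d_i1/d_o1 = +5.464.
d_o2 = 14.5 − (-104.9) = 119.4 cm.
Lens 2: 1/d_i2 = 1/(32.0) − 1/(119.4) = 0.02287, so d_i2 = 43.72 cm; m₂ = −d_i2/d_o2 = -0.3661.
m = m₁·m₂ = (+5.464)(-0.3661) = -2.00.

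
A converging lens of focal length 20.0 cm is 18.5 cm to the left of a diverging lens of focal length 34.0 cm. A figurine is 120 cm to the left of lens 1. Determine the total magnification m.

Lens 1: 1/d_i1 = 1/(20.0) − 1/(120) = 0.04167, so d_i1 = 24.00 cm; m₁ = −d_i1/d_o1 = -0.2000.
d_o2 = 18.5 − (24.00) = -5.500 cm (virtual object).
f₂ = −34.0 cm (diverging).
Lens 2: 1/d_i2 = 1/(-34.0) − 1/(-5.500) = 0.1524, so d_i2 = 6.561 cm; m₂ = −d_i2/d_o2 = +1.193.
m = m₁·m₂ = (-0.2000)(+1.193) = -0.239.

m = -0.239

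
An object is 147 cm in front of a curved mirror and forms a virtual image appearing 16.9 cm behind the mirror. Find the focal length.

f = -19.1 cm (convex)

Virtual image ⇒ d_i = −16.9 cm.
1/f = 1/d_o + 1/d_i = 1/(147) + 1/(-16.9) = -0.05237, so f = -19.1 cm.
Since f is negative, the curved mirror is convex.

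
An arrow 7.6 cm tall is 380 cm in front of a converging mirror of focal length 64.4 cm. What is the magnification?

m = -0.204

1/d_i = 1/f − 1/d_o = 1/(64.40) − 1/(380) = 0.01290, so d_i = 77.54 cm.
m = −d_i/d_o = −(77.54)/(380) = -0.204.
The image is real, inverted and reduced, in front of the mirror.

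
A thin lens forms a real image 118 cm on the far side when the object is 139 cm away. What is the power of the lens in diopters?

d_i = +118 cm.
1/f = 1/d_o + 1/d_i = 1/(139) + 1/(118) = 0.01567 cm⁻¹.
f = 63.82 cm = 0.6382 m, so P = 1/f = +1.57 D.

P = +1.57 D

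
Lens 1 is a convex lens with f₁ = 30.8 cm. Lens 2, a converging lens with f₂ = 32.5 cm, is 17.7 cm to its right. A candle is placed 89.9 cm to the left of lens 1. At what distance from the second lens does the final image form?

15.4 cm

Lens 1: 1/d_i1 = 1/f₁ − 1/d_o1 = 1/(30.8) − 1/(89.9) = 0.02134, so d_i1 = 46.85 cm.
The intermediate image is 46.85 cm to the right of lens 1, which lies 29.15 cm to the right of lens 2 — a virtual object — so d_o2 = −29.15 cm.
Lens 2: 1/d_i2 = 1/f₂ − 1/d_o2 = 1/(32.5) − 1/(-29.15) = 0.06507, so d_i2 = 15.4 cm.
The final image is real, 15.4 cm to the right of lens 2 (overall magnification ≈ -0.27).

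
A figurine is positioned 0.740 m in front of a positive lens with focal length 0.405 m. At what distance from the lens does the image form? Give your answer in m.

0.895 m

Thin-lens equation: 1/q = 1/f − 1/p = 1/(0.4050) − 1/(0.740) = 2.469 − 1.351 = 1.118, so q = 0.895 m.
The image is real, inverted and enlarged, on the far side of the lens.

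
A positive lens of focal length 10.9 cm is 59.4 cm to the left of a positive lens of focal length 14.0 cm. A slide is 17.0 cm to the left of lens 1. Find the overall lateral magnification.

m = +1.67

Lens 1: 1/d_i1 = 1/(10.9) − 1/(17.0) = 0.03292, so d_i1 = 30.38 cm; m₁ = −d_i1/d_o1 = -1.787.
d_o2 = 59.4 − (30.38) = 29.02 cm.
Lens 2: 1/d_i2 = 1/(14.0) − 1/(29.02) = 0.03697, so d_i2 = 27.05 cm; m₂ = −d_i2/d_o2 = -0.9321.
m = m₁·m₂ = (-1.787)(-0.9321) = +1.67.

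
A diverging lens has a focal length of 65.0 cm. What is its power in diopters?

P = -1.54 D

For a diverging lens, f = −65.0 cm.
f = -65.0 cm = -0.650 m.
P = 1/f = 1/(-0.650 m) = -1.54 D.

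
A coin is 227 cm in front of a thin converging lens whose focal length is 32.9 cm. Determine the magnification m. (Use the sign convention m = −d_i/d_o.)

m = -0.170

1/d_i = 1/f − 1/d_o = 1/(32.90) − 1/(227) = 0.02599, so d_i = 38.48 cm.
m = −d_i/d_o = −(38.48)/(227) = -0.170.
The image is real, inverted and reduced, on the far side of the lens.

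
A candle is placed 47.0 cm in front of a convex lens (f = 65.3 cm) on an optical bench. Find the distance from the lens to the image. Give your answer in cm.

Thin-lens equation: 1/q = 1/f − 1/p = 1/(65.30) − 1/(47.0) = 0.01531 − 0.02128 = -0.005963, so q = -168 cm.
The image is virtual, upright and enlarged, on the same side as the object.

168 cm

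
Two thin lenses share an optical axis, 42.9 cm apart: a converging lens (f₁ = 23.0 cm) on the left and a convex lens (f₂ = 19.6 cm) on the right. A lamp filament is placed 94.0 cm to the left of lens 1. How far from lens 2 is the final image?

Lens 1: 1/d_i1 = 1/f₁ − 1/d_o1 = 1/(23.0) − 1/(94.0) = 0.03284, so d_i1 = 30.45 cm.
The intermediate image is 30.45 cm to the right of lens 1, which is 42.9 − (30.45) = 12.45 cm to the left of lens 2, so d_o2 = +12.45 cm.
Lens 2: 1/d_i2 = 1/f₂ − 1/d_o2 = 1/(19.6) − 1/(12.45) = -0.02930, so d_i2 = -34.1 cm.
The final image is virtual, 34.1 cm to the left of lens 2 (overall magnification ≈ -0.89).

34.1 cm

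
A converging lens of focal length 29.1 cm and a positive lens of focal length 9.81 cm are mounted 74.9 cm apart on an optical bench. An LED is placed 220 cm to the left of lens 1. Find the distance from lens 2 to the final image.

12.9 cm

Lens 1: 1/d_i1 = 1/f₁ − 1/d_o1 = 1/(29.1) − 1/(220) = 0.02982, so d_i1 = 33.54 cm.
The intermediate image is 33.54 cm to the right of lens 1, which is 74.9 − (33.54) = 41.36 cm to the left of lens 2, so d_o2 = +41.36 cm.
Lens 2: 1/d_i2 = 1/f₂ − 1/d_o2 = 1/(9.81) − 1/(41.36) = 0.07776, so d_i2 = 12.9 cm.
The final image is real, 12.9 cm to the right of lens 2 (overall magnification ≈ 0.047).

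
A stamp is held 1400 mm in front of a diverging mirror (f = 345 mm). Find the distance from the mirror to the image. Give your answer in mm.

For a diverging mirror, f = -345 mm.
Mirror equation: 1/s_i = 1/f − 1/s_o = 1/(-345.0) − 1/(1400) = -0.002899 − 0.0007143 = -0.003613, so s_i = -277 mm.
The image is virtual, upright and reduced, behind the mirror.

277 mm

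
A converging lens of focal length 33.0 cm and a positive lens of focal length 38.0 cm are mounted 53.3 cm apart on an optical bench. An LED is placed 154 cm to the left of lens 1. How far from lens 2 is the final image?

16.1 cm

Lens 1: 1/d_i1 = 1/f₁ − 1/d_o1 = 1/(33.0) − 1/(154) = 0.02381, so d_i1 = 42.00 cm.
The intermediate image is 42.00 cm to the right of lens 1, which is 53.3 − (42.00) = 11.30 cm to the left of lens 2, so d_o2 = +11.30 cm.
Lens 2: 1/d_i2 = 1/f₂ − 1/d_o2 = 1/(38.0) − 1/(11.30) = -0.06218, so d_i2 = -16.1 cm.
The final image is virtual, 16.1 cm to the left of lens 2 (overall magnification ≈ -0.39).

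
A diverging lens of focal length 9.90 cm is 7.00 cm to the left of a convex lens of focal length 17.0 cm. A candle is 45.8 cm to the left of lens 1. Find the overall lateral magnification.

m = +1.62

f₁ = −9.90 cm (diverging).
Lens 1: 1/d_i1 = 1/(-9.90) − 1/(45.8) = -0.1228, so d_i1 = -8.140 cm; m₁ = −d_i1/d_o1 = +0.1777.
d_o2 = 7.00 − (-8.140) = 15.14 cm.
Lens 2: 1/d_i2 = 1/(17.0) − 1/(15.14) = -0.007227, so d_i2 = -138.4 cm; m₂ = −d_i2/d_o2 = +9.140.
m = m₁·m₂ = (+0.1777)(+9.140) = +1.62.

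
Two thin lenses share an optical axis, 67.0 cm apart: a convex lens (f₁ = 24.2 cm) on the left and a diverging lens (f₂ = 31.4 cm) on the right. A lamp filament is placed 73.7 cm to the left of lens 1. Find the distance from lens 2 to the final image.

Lens 1: 1/d_i1 = 1/f₁ − 1/d_o1 = 1/(24.2) − 1/(73.7) = 0.02775, so d_i1 = 36.03 cm.
The intermediate image is 36.03 cm to the right of lens 1, which is 67.0 − (36.03) = 30.97 cm to the left of lens 2, so d_o2 = +30.97 cm.
Lens 2 is diverging, so f₂ = −31.4 cm.
Lens 2: 1/d_i2 = 1/f₂ − 1/d_o2 = 1/(-31.4) − 1/(30.97) = -0.06414, so d_i2 = -15.6 cm.
The final image is virtual, 15.6 cm to the left of lens 2 (overall magnification ≈ -0.25).

15.6 cm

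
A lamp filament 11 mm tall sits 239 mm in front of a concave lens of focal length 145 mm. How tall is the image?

4.15 mm

For a concave lens, f = -145 mm.
1/d_i = 1/f − 1/d_o = 1/(-145.0) − 1/(239) = -0.01108, so d_i = -90.25 mm.
m = −d_i/d_o = +0.3776.
|h_i| = |m|·h_o = 0.3776 × 11 = 4.15 mm. The image is virtual, upright and reduced, on the same side as the object.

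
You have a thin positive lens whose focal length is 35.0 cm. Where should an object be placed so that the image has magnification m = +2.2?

19.1 cm

m = −d_i/d_o ⇒ d_i = −m·d_o.
1/f = 1/d_o + 1/d_i = 1/d_o − 1/(m·d_o) = (1 − 1/m)/d_o, so d_o = f(1 − 1/m) = (35.00)(1 − 1/(+2.2)) = 19.1 cm.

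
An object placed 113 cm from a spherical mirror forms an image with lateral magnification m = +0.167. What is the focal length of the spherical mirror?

m = −d_i/d_o ⇒ d_i = −m·d_o = −(+0.167)·(113) = -18.87 cm.
1/f = 1/d_o + 1/d_i = 1/(113) + 1/(-18.87) = -0.04414, so f = -22.7 cm.
Since f is negative, the spherical mirror is convex.

f = -22.7 cm (convex)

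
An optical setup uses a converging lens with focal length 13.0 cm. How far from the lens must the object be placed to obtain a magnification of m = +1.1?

1.18 cm

m = −d_i/d_o ⇒ d_i = −m·d_o.
1/f = 1/d_o + 1/d_i = 1/d_o − 1/(m·d_o) = (1 − 1/m)/d_o, so d_o = f(1 − 1/m) = (13.00)(1 − 1/(+1.1)) = 1.18 cm.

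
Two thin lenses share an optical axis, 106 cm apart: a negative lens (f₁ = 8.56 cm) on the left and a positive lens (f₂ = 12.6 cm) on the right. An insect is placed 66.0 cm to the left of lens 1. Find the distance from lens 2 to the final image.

14.2 cm

Lens 1 is diverging, so f₁ = −8.56 cm.
Lens 1: 1/d_i1 = 1/f₁ − 1/d_o1 = 1/(-8.56) − 1/(66.0) = -0.1320, so d_i1 = -7.577 cm.
The intermediate image is 7.577 cm to the left of lens 1 (virtual), which is 106 − (-7.577) = 113.6 cm to the left of lens 2, so d_o2 = +113.6 cm.
Lens 2: 1/d_i2 = 1/f₂ − 1/d_o2 = 1/(12.6) − 1/(113.6) = 0.07056, so d_i2 = 14.2 cm.
The final image is real, 14.2 cm to the right of lens 2 (overall magnification ≈ -0.014).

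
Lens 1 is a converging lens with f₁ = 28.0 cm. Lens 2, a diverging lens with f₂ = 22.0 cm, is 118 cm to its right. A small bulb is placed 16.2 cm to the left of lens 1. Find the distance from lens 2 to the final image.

Lens 1: 1/d_i1 = 1/f₁ − 1/d_o1 = 1/(28.0) − 1/(16.2) = -0.02601, so d_i1 = -38.44 cm.
The intermediate image is 38.44 cm to the left of lens 1 (virtual), which is 118 − (-38.44) = 156.4 cm to the left of lens 2, so d_o2 = +156.4 cm.
Lens 2 is diverging, so f₂ = −22.0 cm.
Lens 2: 1/d_i2 = 1/f₂ − 1/d_o2 = 1/(-22.0) − 1/(156.4) = -0.05185, so d_i2 = -19.3 cm.
The final image is virtual, 19.3 cm to the left of lens 2 (overall magnification ≈ 0.29).

19.3 cm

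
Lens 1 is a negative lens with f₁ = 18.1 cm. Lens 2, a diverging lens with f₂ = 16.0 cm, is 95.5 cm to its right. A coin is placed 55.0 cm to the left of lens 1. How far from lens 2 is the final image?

Lens 1 is diverging, so f₁ = −18.1 cm.
Lens 1: 1/d_i1 = 1/f₁ − 1/d_o1 = 1/(-18.1) − 1/(55.0) = -0.07343, so d_i1 = -13.62 cm.
The intermediate image is 13.62 cm to the left of lens 1 (virtual), which is 95.5 − (-13.62) = 109.1 cm to the left of lens 2, so d_o2 = +109.1 cm.
Lens 2 is diverging, so f₂ = −16.0 cm.
Lens 2: 1/d_i2 = 1/f₂ − 1/d_o2 = 1/(-16.0) − 1/(109.1) = -0.07167, so d_i2 = -14.0 cm.
The final image is virtual, 14.0 cm to the left of lens 2 (overall magnification ≈ 0.032).

14.0 cm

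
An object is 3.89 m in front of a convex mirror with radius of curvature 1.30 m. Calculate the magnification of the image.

m = +0.143

f = R/2 = 1.30/2 = 0.6500 m; for a convex mirror, f = -0.6500 m.
1/d_i = 1/f − 1/d_o = 1/(-0.6500) − 1/(3.89) = -1.796, so d_i = -0.5569 m.
m = −d_i/d_o = −(-0.5569)/(3.89) = +0.143.
The image is virtual, upright and reduced, behind the mirror.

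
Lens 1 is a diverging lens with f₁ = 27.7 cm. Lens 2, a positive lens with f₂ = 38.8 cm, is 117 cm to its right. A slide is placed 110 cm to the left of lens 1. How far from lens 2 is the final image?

Lens 1 is diverging, so f₁ = −27.7 cm.
Lens 1: 1/d_i1 = 1/f₁ − 1/d_o1 = 1/(-27.7) − 1/(110) = -0.04519, so d_i1 = -22.13 cm.
The intermediate image is 22.13 cm to the left of lens 1 (virtual), which is 117 − (-22.13) = 139.1 cm to the left of lens 2, so d_o2 = +139.1 cm.
Lens 2: 1/d_i2 = 1/f₂ − 1/d_o2 = 1/(38.8) − 1/(139.1) = 0.01858, so d_i2 = 53.8 cm.
The final image is real, 53.8 cm to the right of lens 2 (overall magnification ≈ -0.078).

53.8 cm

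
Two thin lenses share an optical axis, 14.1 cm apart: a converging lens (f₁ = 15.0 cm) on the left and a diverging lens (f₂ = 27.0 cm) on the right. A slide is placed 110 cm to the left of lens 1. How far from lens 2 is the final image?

Lens 1: 1/d_i1 = 1/f₁ − 1/d_o1 = 1/(15.0) − 1/(110) = 0.05758, so d_i1 = 17.37 cm.
The intermediate image is 17.37 cm to the right of lens 1, which lies 3.270 cm to the right of lens 2 — a virtual object — so d_o2 = −3.270 cm.
Lens 2 is diverging, so f₂ = −27.0 cm.
Lens 2: 1/d_i2 = 1/f₂ − 1/d_o2 = 1/(-27.0) − 1/(-3.270) = 0.2688, so d_i2 = 3.72 cm.
The final image is real, 3.72 cm to the right of lens 2 (overall magnification ≈ -0.18).

3.72 cm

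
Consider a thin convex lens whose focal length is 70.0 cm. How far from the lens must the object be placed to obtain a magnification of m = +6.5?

59.2 cm

m = −d_i/d_o ⇒ d_i = −m·d_o.
1/f = 1/d_o + 1/d_i = 1/d_o − 1/(m·d_o) = (1 − 1/m)/d_o, so d_o = f(1 − 1/m) = (70.00)(1 − 1/(+6.5)) = 59.2 cm.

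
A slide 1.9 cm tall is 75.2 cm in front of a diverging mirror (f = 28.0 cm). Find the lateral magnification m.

m = +0.271

For a diverging mirror, f = -28.0 cm.
1/d_i = 1/f − 1/d_o = 1/(-28.00) − 1/(75.2) = -0.04901, so d_i = -20.40 cm.
m = −d_i/d_o = −(-20.40)/(75.2) = +0.271.
The image is virtual, upright and reduced, behind the mirror.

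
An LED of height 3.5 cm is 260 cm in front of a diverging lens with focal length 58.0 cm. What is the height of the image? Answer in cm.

For a diverging lens, f = -58.0 cm.
1/d_i = 1/f − 1/d_o = 1/(-58.00) − 1/(260) = -0.02109, so d_i = -47.42 cm.
m = −d_i/d_o = +0.1824.
|h_i| = |m|·h_o = 0.1824 × 3.5 = 0.638 cm. The image is virtual, upright and reduced, on the same side as the object.

0.638 cm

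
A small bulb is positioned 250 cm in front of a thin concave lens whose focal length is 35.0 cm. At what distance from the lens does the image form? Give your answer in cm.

For a concave lens, f = -35.0 cm.
Lens equation: 1/s_i = 1/f − 1/s_o = 1/(-35.00) − 1/(250) = -0.02857 − 0.004000 = -0.03257, so s_i = -30.7 cm.
The image is virtual, upright and reduced, on the same side as the object.

30.7 cm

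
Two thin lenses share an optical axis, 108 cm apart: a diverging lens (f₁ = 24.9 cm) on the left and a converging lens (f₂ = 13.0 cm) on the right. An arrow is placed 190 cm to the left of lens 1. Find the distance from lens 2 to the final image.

Lens 1 is diverging, so f₁ = −24.9 cm.
Lens 1: 1/d_i1 = 1/f₁ − 1/d_o1 = 1/(-24.9) − 1/(190) = -0.04542, so d_i1 = -22.01 cm.
The intermediate image is 22.01 cm to the left of lens 1 (virtual), which is 108 − (-22.01) = 130.0 cm to the left of lens 2, so d_o2 = +130.0 cm.
Lens 2: 1/d_i2 = 1/f₂ − 1/d_o2 = 1/(13.0) − 1/(130.0) = 0.06923, so d_i2 = 14.4 cm.
The final image is real, 14.4 cm to the right of lens 2 (overall magnification ≈ -0.013).

14.4 cm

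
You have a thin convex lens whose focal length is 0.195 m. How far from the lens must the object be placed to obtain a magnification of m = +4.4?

0.151 m

m = −d_i/d_o ⇒ d_i = −m·d_o.
1/f = 1/d_o + 1/d_i = 1/d_o − 1/(m·d_o) = (1 − 1/m)/d_o, so d_o = f(1 − 1/m) = (0.1950)(1 − 1/(+4.4)) = 0.151 m.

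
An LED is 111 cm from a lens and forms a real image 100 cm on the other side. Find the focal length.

Real image ⇒ d_i = +100 cm.
1/f = 1/d_o + 1/d_i = 1/(111) + 1/(100) = 0.01901, so f = 52.6 cm.
Since f is positive, the lens is converging.

f = 52.6 cm (converging)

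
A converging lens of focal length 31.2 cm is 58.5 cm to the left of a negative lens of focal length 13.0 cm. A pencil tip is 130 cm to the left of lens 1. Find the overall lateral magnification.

m = -0.135

Lens 1: 1/d_i1 = 1/(31.2) − 1/(130) = 0.02436, so d_i1 = 41.05 cm; m₁ = −d_i1/d_o1 = -0.3158.
d_o2 = 58.5 − (41.05) = 17.45 cm.
f₂ = −13.0 cm (diverging).
Lens 2: 1/d_i2 = 1/(-13.0) − 1/(17.45) = -0.1342, so d_i2 = -7.450 cm; m₂ = −d_i2/d_o2 = +0.4269.
m = m₁·m₂ = (-0.3158)(+0.4269) = -0.135.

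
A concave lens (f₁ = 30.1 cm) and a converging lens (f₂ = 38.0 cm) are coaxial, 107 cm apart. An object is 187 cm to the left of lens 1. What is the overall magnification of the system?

f₁ = −30.1 cm (diverging).
Lens 1: 1/d_i1 = 1/(-30.1) − 1/(187) = -0.03857, so d_i1 = -25.93 cm; m₁ = −d_i1/d_o1 = +0.1387.
d_o2 = 107 − (-25.93) = 132.9 cm.
Lens 2: 1/d_i2 = 1/(38.0) − 1/(132.9) = 0.01879, so d_i2 = 53.22 cm; m₂ = −d_i2/d_o2 = -0.4004.
m = m₁·m₂ = (+0.1387)(-0.4004) = -0.0555.

m = -0.0555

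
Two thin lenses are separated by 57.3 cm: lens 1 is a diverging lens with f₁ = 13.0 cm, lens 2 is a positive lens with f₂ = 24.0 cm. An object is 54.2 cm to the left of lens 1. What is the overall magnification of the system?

f₁ = −13.0 cm (diverging).
Lens 1: 1/d_i1 = 1/(-13.0) − 1/(54.2) = -0.09537, so d_i1 = -10.49 cm; m₁ = −d_i1/d_o1 = +0.1935.
d_o2 = 57.3 − (-10.49) = 67.79 cm.
Lens 2: 1/d_i2 = 1/(24.0) − 1/(67.79) = 0.02692, so d_i2 = 37.15 cm; m₂ = −d_i2/d_o2 = -0.5481.
m = m₁·m₂ = (+0.1935)(-0.5481) = -0.106.

m = -0.106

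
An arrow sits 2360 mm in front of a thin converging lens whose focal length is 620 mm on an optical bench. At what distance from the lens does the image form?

Lens equation: 1/d_i = 1/f − 1/d_o = 1/(620.0) − 1/(2360) = 0.001613 − 0.0004237 = 0.001189, so d_i = 841 mm.
The image is real, inverted and reduced, on the far side of the lens.

841 mm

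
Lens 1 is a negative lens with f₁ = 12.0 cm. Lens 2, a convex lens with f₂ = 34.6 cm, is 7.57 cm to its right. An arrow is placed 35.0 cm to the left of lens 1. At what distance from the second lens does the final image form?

Lens 1 is diverging, so f₁ = −12.0 cm.
Lens 1: 1/d_i1 = 1/f₁ − 1/d_o1 = 1/(-12.0) − 1/(35.0) = -0.1119, so d_i1 = -8.936 cm.
The intermediate image is 8.936 cm to the left of lens 1 (virtual), which is 7.57 − (-8.936) = 16.51 cm to the left of lens 2, so d_o2 = +16.51 cm.
Lens 2: 1/d_i2 = 1/f₂ − 1/d_o2 = 1/(34.6) − 1/(16.51) = -0.03167, so d_i2 = -31.6 cm.
The final image is virtual, 31.6 cm to the left of lens 2 (overall magnification ≈ 0.49).

31.6 cm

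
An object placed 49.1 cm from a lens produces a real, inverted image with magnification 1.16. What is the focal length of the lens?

f = 26.4 cm (converging)

m = −d_i/d_o ⇒ d_i = −m·d_o = −(-1.16)·(49.1) = 56.96 cm.
1/f = 1/d_o + 1/d_i = 1/(49.1) + 1/(56.96) = 0.03792, so f = 26.4 cm.
Since f is positive, the lens is converging.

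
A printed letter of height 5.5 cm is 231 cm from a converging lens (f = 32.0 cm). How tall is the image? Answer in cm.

0.884 cm

1/d_i = 1/f − 1/d_o = 1/(32.00) − 1/(231) = 0.02692, so d_i = 37.15 cm.
m = −d_i/d_o = -0.1608.
|h_i| = |m|·h_o = 0.1608 × 5.5 = 0.884 cm. The image is real, inverted and reduced, on the far side of the lens.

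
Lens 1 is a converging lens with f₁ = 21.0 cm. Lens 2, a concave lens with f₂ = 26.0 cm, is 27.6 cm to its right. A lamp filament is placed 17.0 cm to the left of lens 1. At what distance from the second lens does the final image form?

Lens 1: 1/d_i1 = 1/f₁ − 1/d_o1 = 1/(21.0) − 1/(17.0) = -0.01120, so d_i1 = -89.25 cm.
The intermediate image is 89.25 cm to the left of lens 1 (virtual), which is 27.6 − (-89.25) = 116.8 cm to the left of lens 2, so d_o2 = +116.8 cm.
Lens 2 is diverging, so f₂ = −26.0 cm.
Lens 2: 1/d_i2 = 1/f₂ − 1/d_o2 = 1/(-26.0) − 1/(116.8) = -0.04702, so d_i2 = -21.3 cm.
The final image is virtual, 21.3 cm to the left of lens 2 (overall magnification ≈ 0.96).

21.3 cm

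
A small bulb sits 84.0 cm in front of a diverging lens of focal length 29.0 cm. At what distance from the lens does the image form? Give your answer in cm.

For a diverging lens, f = -29.0 cm.
Thin-lens equation: 1/v = 1/f − 1/u = 1/(-29.00) − 1/(84.0) = -0.03448 − 0.01190 = -0.04639, so v = -21.6 cm.
The image is virtual, upright and reduced, on the same side as the object.

21.6 cm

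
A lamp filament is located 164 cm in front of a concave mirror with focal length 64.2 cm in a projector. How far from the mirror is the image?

Mirror equation: 1/d_i = 1/f − 1/d_o = 1/(64.20) − 1/(164) = 0.01558 − 0.006098 = 0.009479, so d_i = 105 cm.
The image is real, inverted and reduced, in front of the mirror.

105 cm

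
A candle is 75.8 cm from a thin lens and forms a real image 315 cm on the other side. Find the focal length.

Real image ⇒ d_i = +315 cm.
1/f = 1/d_o + 1/d_i = 1/(75.8) + 1/(315) = 0.01637, so f = 61.1 cm.
Since f is positive, the thin lens is converging.

f = 61.1 cm (converging)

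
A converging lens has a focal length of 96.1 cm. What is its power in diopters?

f = 96.1 cm = 0.961 m.
P = 1/f = 1/(0.961 m) = +1.04 D.

P = +1.04 D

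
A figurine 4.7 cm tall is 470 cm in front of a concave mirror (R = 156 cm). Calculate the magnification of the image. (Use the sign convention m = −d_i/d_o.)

f = R/2 = 156/2 = 78.00 cm.
1/d_i = 1/f − 1/d_o = 1/(78.00) − 1/(470) = 0.01069, so d_i = 93.52 cm.
m = −d_i/d_o = −(93.52)/(470) = -0.199.
The image is real, inverted and reduced, in front of the mirror.

m = -0.199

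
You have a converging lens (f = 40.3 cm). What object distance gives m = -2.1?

m = −d_i/d_o ⇒ d_i = −m·d_o.
1/f = 1/d_o + 1/d_i = 1/d_o − 1/(m·d_o) = (1 − 1/m)/d_o, so d_o = f(1 − 1/m) = (40.30)(1 − 1/(-2.1)) = 59.5 cm.

59.5 cm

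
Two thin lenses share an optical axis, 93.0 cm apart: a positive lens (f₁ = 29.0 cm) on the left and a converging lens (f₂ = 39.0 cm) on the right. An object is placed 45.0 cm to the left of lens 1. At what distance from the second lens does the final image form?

16.2 cm

Lens 1: 1/d_i1 = 1/f₁ − 1/d_o1 = 1/(29.0) − 1/(45.0) = 0.01226, so d_i1 = 81.56 cm.
The intermediate image is 81.56 cm to the right of lens 1, which is 93.0 − (81.56) = 11.44 cm to the left of lens 2, so d_o2 = +11.44 cm.
Lens 2: 1/d_i2 = 1/f₂ − 1/d_o2 = 1/(39.0) − 1/(11.44) = -0.06177, so d_i2 = -16.2 cm.
The final image is virtual, 16.2 cm to the left of lens 2 (overall magnification ≈ -2.6).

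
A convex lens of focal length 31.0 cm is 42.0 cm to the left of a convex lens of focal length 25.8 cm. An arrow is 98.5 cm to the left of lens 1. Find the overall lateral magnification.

Lens 1: 1/d_i1 = 1/(31.0) − 1/(98.5) = 0.02211, so d_i1 = 45.24 cm; m₁ = −d_i1/d_o1 = -0.4593.
d_o2 = 42.0 − (45.24) = -3.240 cm (virtual object).
Lens 2: 1/d_i2 = 1/(25.8) − 1/(-3.240) = 0.3474, so d_i2 = 2.879 cm; m₂ = −d_i2/d_o2 = +0.8884.
m = m₁·m₂ = (-0.4593)(+0.8884) = -0.408.

m = -0.408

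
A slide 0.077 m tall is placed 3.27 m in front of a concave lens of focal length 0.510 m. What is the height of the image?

0.0104 m

For a concave lens, f = -0.510 m.
1/d_i = 1/f − 1/d_o = 1/(-0.5100) − 1/(3.27) = -2.267, so d_i = -0.4412 m.
m = −d_i/d_o = +0.1349.
|h_i| = |m|·h_o = 0.1349 × 0.077 = 0.0104 m. The image is virtual, upright and reduced, on the same side as the object.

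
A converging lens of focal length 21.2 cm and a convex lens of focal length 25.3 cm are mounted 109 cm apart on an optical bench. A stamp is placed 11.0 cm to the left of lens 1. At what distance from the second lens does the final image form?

31.3 cm

Lens 1: 1/d_i1 = 1/f₁ − 1/d_o1 = 1/(21.2) − 1/(11.0) = -0.04374, so d_i1 = -22.86 cm.
The intermediate image is 22.86 cm to the left of lens 1 (virtual), which is 109 − (-22.86) = 131.9 cm to the left of lens 2, so d_o2 = +131.9 cm.
Lens 2: 1/d_i2 = 1/f₂ − 1/d_o2 = 1/(25.3) − 1/(131.9) = 0.03194, so d_i2 = 31.3 cm.
The final image is real, 31.3 cm to the right of lens 2 (overall magnification ≈ -0.49).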